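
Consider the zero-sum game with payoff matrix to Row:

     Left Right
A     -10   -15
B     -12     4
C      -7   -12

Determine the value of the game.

-172/21

Row minima: A → -15, B → -12, C → -12; maximin = -12.
Column maxima: Left → -7, Right → 4; minimax = -7.
-12 ≠ -7, so there is no saddle point; optimal play is mixed.
A is strictly dominated by C, so Row never plays it.
On the remaining 2×2 (B, C vs Left, Right):
Let Row play B with probability p. Expected payoff against Left: (-12)p + (-7)(1−p) = −5p − 7; against Right: 4p + (-12)(1−p) = 16p − 12.
Setting these equal: −5p − 7 = 16p − 12 ⇒ −21p = -5 ⇒ p = 5/21, and the value is (-5)·(5/21) − 7 = -172/21.
For Column: with q = P(Left), equating B's and C's payoffs gives −16q + 4 = 5q − 12 ⇒ q = 16/21.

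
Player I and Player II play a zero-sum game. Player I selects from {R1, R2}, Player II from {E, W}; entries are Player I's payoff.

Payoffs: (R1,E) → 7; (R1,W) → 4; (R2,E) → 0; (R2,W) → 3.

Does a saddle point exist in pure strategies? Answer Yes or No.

Row minima: R1 → 4, R2 → 0; maximin = 4.
Column maxima: E → 7, W → 4; minimax = 4.
maximin = minimax = 4, so a saddle point exists.

Yes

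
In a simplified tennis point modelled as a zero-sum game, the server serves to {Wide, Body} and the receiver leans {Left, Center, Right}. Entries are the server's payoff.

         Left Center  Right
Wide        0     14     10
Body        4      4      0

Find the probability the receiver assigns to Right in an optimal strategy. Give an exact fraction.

2/7

Row minima: Wide → 0, Body → 0; maximin = 0.
Column maxima: Left → 4, Center → 14, Right → 10; minimax = 4.
0 ≠ 4, so there is no saddle point; optimal play is mixed.
Center is strictly dominated by Right (it gives the server strictly more in every row), so the receiver never plays it.
On the remaining 2×2 (Wide, Body vs Left, Right):
Let the server play Wide with probability p. Expected payoff against Left: 0p + 4(1−p) = −4p + 4; against Right: 10p + 0(1−p) = 10p.
Setting these equal: −4p + 4 = 10p ⇒ −14p = -4 ⇒ p = 2/7, and the value is (-4)·(2/7) + 4 = 20/7.
For the receiver: with q = P(Left), equating Wide's and Body's payoffs gives −10q + 10 = 4q ⇒ q = 5/7.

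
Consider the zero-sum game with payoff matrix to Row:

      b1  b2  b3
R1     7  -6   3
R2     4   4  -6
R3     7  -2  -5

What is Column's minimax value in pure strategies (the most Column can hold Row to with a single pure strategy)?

3

Column maxima: b1 → 7, b2 → 4, b3 → 3.
The smallest of these is 3.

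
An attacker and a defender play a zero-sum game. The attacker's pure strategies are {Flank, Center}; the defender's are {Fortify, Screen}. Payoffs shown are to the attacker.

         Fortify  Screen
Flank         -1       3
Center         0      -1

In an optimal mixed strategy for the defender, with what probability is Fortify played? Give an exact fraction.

4/5

Row minima: Flank → -1, Center → -1; maximin = -1.
Column maxima: Fortify → 0, Screen → 3; minimax = 0.
-1 ≠ 0, so there is no saddle point; optimal play is mixed.
Let the attacker play Flank with probability p. Expected payoff against Fortify: (-1)p + 0(1−p) = −p; against Screen: 3p + (-1)(1−p) = 4p − 1.
Setting these equal: −p = 4p − 1 ⇒ −5p = -1 ⇒ p = 1/5, and the value is (-1)·(1/5) = -1/5.
For the defender: with q = P(Fortify), equating Flank's and Center's payoffs gives −4q + 3 = q − 1 ⇒ q = 4/5.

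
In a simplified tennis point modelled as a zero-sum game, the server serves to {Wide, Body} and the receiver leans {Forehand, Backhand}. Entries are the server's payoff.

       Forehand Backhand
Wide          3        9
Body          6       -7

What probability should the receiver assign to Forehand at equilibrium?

Row minima: Wide → 3, Body → -7; maximin = 3.
Column maxima: Forehand → 6, Backhand → 9; minimax = 6.
3 ≠ 6, so there is no saddle point; optimal play is mixed.
Let the server play Wide with probability p. Expected payoff against Forehand: 3p + 6(1−p) = −3p + 6; against Backhand: 9p + (-7)(1−p) = 16p − 7.
Setting these equal: −3p + 6 = 16p − 7 ⇒ −19p = -13 ⇒ p = 13/19, and the value is (-3)·(13/19) + 6 = 75/19.
For the receiver: with q = P(Forehand), equating Wide's and Body's payoffs gives −6q + 9 = 13q − 7 ⇒ q = 16/19.

16/19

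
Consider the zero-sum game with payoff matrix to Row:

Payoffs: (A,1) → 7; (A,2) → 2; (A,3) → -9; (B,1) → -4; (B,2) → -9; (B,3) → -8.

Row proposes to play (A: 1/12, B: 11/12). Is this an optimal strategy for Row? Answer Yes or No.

Yes

Against 1 this mix gives (1/12)·7 + (11/12)·(-4) = -37/12.
Against 2 this mix gives (1/12)·2 + (11/12)·(-9) = -97/12.
Against 3 this mix gives (1/12)·(-9) + (11/12)·(-8) = -97/12.
All of Column's active replies (2, 3) yield -97/12, and no column does worse for Row. The mix makes Column indifferent and guarantees -97/12, so it is optimal.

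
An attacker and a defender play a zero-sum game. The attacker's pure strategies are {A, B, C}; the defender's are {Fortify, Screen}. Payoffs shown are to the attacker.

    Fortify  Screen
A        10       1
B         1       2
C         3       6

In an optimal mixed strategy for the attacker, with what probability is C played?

Row minima: A → 1, B → 1, C → 3; maximin = 3.
Column maxima: Fortify → 10, Screen → 6; minimax = 6.
3 ≠ 6, so there is no saddle point; optimal play is mixed.
B is strictly dominated by C, so the attacker never plays it.
On the remaining 2×2 (A, C vs Fortify, Screen):
Let the attacker play A with probability p. Expected payoff against Fortify: 10p + 3(1−p) = 7p + 3; against Screen: 1p + 6(1−p) = −5p + 6.
Setting these equal: 7p + 3 = −5p + 6 ⇒ 12p = 3 ⇒ p = 1/4, and the value is (7)·(1/4) + 3 = 19/4.
For the defender: with q = P(Fortify), equating A's and C's payoffs gives 9q + 1 = −3q + 6 ⇒ q = 5/12.

3/4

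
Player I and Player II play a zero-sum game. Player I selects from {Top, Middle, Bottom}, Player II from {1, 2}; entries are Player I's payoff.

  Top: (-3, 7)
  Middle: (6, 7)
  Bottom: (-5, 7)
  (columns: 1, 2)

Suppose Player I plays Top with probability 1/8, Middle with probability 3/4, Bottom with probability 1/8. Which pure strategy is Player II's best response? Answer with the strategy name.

1

If Player II plays 1, Player I's expected payoff is (1/8)·(-3) + (3/4)·6 + (1/8)·(-5) = 7/2.
If Player II plays 2, Player I's expected payoff is (1/8)·7 + (3/4)·7 + (1/8)·7 = 7.
Player II minimizes Player I's payoff; the smallest is 7/2, so the best response is 1.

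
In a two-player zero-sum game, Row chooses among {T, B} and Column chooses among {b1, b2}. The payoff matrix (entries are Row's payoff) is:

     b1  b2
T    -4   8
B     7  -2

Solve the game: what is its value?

16/7

Row minima: T → -4, B → -2; maximin = -2.
Column maxima: b1 → 7, b2 → 8; minimax = 7.
-2 ≠ 7, so there is no saddle point; optimal play is mixed.
Let Row play T with probability p. Expected payoff against b1: (-4)p + 7(1−p) = −11p + 7; against b2: 8p + (-2)(1−p) = 10p − 2.
Setting these equal: −11p + 7 = 10p − 2 ⇒ −21p = -9 ⇒ p = 3/7, and the value is (-11)·(3/7) + 7 = 16/7.
For Column: with q = P(b1), equating T's and B's payoffs gives −12q + 8 = 9q − 2 ⇒ q = 10/21.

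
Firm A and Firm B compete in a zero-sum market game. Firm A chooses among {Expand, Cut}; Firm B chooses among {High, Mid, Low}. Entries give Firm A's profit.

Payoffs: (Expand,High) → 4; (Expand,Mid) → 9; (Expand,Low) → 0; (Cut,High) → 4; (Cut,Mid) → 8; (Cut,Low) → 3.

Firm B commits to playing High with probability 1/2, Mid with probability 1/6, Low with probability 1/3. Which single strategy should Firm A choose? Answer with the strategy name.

Expected payoff of Expand: (1/2)·4 + (1/6)·9 + (1/3)·0 = 7/2.
Expected payoff of Cut: (1/2)·4 + (1/6)·8 + (1/3)·3 = 13/3.
The largest is 13/3, so Firm A's best response is Cut.

Cut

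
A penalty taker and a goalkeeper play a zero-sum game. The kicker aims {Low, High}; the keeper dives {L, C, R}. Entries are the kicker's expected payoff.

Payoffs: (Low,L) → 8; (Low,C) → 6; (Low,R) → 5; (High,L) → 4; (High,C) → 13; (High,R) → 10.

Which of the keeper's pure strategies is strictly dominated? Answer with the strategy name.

C

R holds the kicker's payoff strictly below C in every row: 5 < 6, 10 < 13.
So C is strictly dominated for the keeper.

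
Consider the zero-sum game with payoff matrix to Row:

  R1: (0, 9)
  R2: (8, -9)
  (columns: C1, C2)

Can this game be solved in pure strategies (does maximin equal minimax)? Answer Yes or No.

No

Row minima: R1 → 0, R2 → -9; maximin = 0.
Column maxima: C1 → 8, C2 → 9; minimax = 8.
0 ≠ 8, so no pure-strategy equilibrium exists.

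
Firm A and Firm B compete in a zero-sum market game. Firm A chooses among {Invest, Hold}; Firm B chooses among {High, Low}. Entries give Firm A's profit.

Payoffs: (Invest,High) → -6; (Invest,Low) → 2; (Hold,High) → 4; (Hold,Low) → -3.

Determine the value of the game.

Row minima: Invest → -6, Hold → -3; maximin = -3.
Column maxima: High → 4, Low → 2; minimax = 2.
-3 ≠ 2, so there is no saddle point; optimal play is mixed.
Let Firm A play Invest with probability p. Expected payoff against High: (-6)p + 4(1−p) = −10p + 4; against Low: 2p + (-3)(1−p) = 5p − 3.
Setting these equal: −10p + 4 = 5p − 3 ⇒ −15p = -7 ⇒ p = 7/15, and the value is (-10)·(7/15) + 4 = -2/3.
For Firm B: with q = P(High), equating Invest's and Hold's payoffs gives −8q + 2 = 7q − 3 ⇒ q = 1/3.

-2/3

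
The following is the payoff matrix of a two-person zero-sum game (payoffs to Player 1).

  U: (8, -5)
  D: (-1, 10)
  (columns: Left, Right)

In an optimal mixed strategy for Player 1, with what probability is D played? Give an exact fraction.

Row minima: U → -5, D → -1; maximin = -1.
Column maxima: Left → 8, Right → 10; minimax = 8.
-1 ≠ 8, so there is no saddle point; optimal play is mixed.
Let Player 1 play U with probability p. Expected payoff against Left: 8p + (-1)(1−p) = 9p − 1; against Right: (-5)p + 10(1−p) = −15p + 10.
Setting these equal: 9p − 1 = −15p + 10 ⇒ 24p = 11 ⇒ p = 11/24, and the value is (9)·(11/24) − 1 = 25/8.
For Player 2: with q = P(Left), equating U's and D's payoffs gives 13q − 5 = −11q + 10 ⇒ q = 5/8.

13/24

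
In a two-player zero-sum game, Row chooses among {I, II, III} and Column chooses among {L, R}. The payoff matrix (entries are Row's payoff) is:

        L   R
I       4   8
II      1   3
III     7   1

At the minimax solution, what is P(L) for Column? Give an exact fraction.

7/10

Row minima: I → 4, II → 1, III → 1; maximin = 4.
Column maxima: L → 7, R → 8; minimax = 7.
4 ≠ 7, so there is no saddle point; optimal play is mixed.
II is strictly dominated by I, so Row never plays it.
On the remaining 2×2 (I, III vs L, R):
Let Row play I with probability p. Expected payoff against L: 4p + 7(1−p) = −3p + 7; against R: 8p + 1(1−p) = 7p + 1.
Setting these equal: −3p + 7 = 7p + 1 ⇒ −10p = -6 ⇒ p = 3/5, and the value is (-3)·(3/5) + 7 = 26/5.
For Column: with q = P(L), equating I's and III's payoffs gives −4q + 8 = 6q + 1 ⇒ q = 7/10.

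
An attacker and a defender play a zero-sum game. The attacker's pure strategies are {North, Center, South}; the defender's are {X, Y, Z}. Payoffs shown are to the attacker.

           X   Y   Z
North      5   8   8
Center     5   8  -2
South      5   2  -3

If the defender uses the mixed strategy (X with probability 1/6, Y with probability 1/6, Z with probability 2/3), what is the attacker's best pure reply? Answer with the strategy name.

North

Expected payoff of North: (1/6)·5 + (1/6)·8 + (2/3)·8 = 15/2.
Expected payoff of Center: (1/6)·5 + (1/6)·8 + (2/3)·(-2) = 5/6.
Expected payoff of South: (1/6)·5 + (1/6)·2 + (2/3)·(-3) = -5/6.
The largest is 15/2, so the attacker's best response is North.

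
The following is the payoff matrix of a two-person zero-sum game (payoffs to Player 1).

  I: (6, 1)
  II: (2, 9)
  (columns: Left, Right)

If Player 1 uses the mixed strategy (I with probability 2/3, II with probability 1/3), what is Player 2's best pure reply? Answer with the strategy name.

Right

If Player 2 plays Left, Player 1's expected payoff is (2/3)·6 + (1/3)·2 = 14/3.
If Player 2 plays Right, Player 1's expected payoff is (2/3)·1 + (1/3)·9 = 11/3.
Player 2 minimizes Player 1's payoff; the smallest is 11/3, so the best response is Right.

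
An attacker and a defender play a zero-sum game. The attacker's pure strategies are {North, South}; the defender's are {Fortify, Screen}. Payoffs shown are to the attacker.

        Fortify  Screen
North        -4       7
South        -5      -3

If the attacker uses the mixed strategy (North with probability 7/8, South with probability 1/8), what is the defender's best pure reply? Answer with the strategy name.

Fortify

If the defender plays Fortify, the attacker's expected payoff is (7/8)·(-4) + (1/8)·(-5) = -33/8.
If the defender plays Screen, the attacker's expected payoff is (7/8)·7 + (1/8)·(-3) = 23/4.
The defender minimizes the attacker's payoff; the smallest is -33/8, so the best response is Fortify.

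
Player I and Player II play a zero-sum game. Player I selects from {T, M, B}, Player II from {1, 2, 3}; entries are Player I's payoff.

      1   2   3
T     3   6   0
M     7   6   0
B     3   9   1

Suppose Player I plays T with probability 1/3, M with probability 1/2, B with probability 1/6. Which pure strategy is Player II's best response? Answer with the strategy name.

If Player II plays 1, Player I's expected payoff is (1/3)·3 + (1/2)·7 + (1/6)·3 = 5.
If Player II plays 2, Player I's expected payoff is (1/3)·6 + (1/2)·6 + (1/6)·9 = 13/2.
If Player II plays 3, Player I's expected payoff is (1/3)·0 + (1/2)·0 + (1/6)·1 = 1/6.
Player II minimizes Player I's payoff; the smallest is 1/6, so the best response is 3.

3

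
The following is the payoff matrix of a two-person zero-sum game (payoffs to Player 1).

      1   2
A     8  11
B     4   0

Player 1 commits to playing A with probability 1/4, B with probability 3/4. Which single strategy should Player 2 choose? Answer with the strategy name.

If Player 2 plays 1, Player 1's expected payoff is (1/4)·8 + (3/4)·4 = 5.
If Player 2 plays 2, Player 1's expected payoff is (1/4)·11 + (3/4)·0 = 11/4.
Player 2 minimizes Player 1's payoff; the smallest is 11/4, so the best response is 2.

2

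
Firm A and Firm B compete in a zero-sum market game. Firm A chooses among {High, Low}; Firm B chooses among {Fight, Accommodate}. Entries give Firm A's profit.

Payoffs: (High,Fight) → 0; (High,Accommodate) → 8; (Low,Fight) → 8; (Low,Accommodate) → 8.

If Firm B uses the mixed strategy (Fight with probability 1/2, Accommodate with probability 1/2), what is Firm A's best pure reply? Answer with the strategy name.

Low

Expected payoff of High: (1/2)·0 + (1/2)·8 = 4.
Expected payoff of Low: (1/2)·8 + (1/2)·8 = 8.
The largest is 8, so Firm A's best response is Low.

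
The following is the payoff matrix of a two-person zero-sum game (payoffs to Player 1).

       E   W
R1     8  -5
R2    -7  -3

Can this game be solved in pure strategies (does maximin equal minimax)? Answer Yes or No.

Row minima: R1 → -5, R2 → -7; maximin = -5.
Column maxima: E → 8, W → -3; minimax = -3.
-5 ≠ -3, so no pure-strategy equilibrium exists.

No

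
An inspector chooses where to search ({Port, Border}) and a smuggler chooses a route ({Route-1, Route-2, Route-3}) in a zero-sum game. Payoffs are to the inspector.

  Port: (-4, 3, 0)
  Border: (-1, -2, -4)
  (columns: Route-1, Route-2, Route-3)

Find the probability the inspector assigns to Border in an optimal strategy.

Row minima: Port → -4, Border → -4; maximin = -4.
Column maxima: Route-1 → -1, Route-2 → 3, Route-3 → 0; minimax = -1.
-4 ≠ -1, so there is no saddle point; optimal play is mixed.
Route-2 is strictly dominated by Route-3 (it gives the inspector strictly more in every row), so the smuggler never plays it.
On the remaining 2×2 (Port, Border vs Route-1, Route-3):
Let the inspector play Port with probability p. Expected payoff against Route-1: (-4)p + (-1)(1−p) = −3p − 1; against Route-3: 0p + (-4)(1−p) = 4p − 4.
Setting these equal: −3p − 1 = 4p − 4 ⇒ −7p = -3 ⇒ p = 3/7, and the value is (-3)·(3/7) − 1 = -16/7.
For the smuggler: with q = P(Route-1), equating Port's and Border's payoffs gives −4q = 3q − 4 ⇒ q = 4/7.

4/7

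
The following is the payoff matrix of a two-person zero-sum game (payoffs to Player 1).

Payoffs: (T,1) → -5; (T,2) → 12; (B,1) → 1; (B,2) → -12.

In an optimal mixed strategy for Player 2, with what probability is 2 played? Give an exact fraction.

Row minima: T → -5, B → -12; maximin = -5.
Column maxima: 1 → 1, 2 → 12; minimax = 1.
-5 ≠ 1, so there is no saddle point; optimal play is mixed.
Let Player 1 play T with probability p. Expected payoff against 1: (-5)p + 1(1−p) = −6p + 1; against 2: 12p + (-12)(1−p) = 24p − 12.
Setting these equal: −6p + 1 = 24p − 12 ⇒ −30p = -13 ⇒ p = 13/30, and the value is (-6)·(13/30) + 1 = -8/5.
For Player 2: with q = P(1), equating T's and B's payoffs gives −17q + 12 = 13q − 12 ⇒ q = 4/5.

1/5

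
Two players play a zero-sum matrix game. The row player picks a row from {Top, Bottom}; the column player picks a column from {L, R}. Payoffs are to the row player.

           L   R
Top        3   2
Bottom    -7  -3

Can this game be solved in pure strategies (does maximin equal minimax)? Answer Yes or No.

Row minima: Top → 2, Bottom → -7; maximin = 2.
Column maxima: L → 3, R → 2; minimax = 2.
maximin = minimax = 2, so a saddle point exists.

Yes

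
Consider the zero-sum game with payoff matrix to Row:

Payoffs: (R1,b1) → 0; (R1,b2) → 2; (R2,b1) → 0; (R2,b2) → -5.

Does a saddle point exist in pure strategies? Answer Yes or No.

Yes

Row minima: R1 → 0, R2 → -5; maximin = 0.
Column maxima: b1 → 0, b2 → 2; minimax = 0.
maximin = minimax = 0, so a saddle point exists.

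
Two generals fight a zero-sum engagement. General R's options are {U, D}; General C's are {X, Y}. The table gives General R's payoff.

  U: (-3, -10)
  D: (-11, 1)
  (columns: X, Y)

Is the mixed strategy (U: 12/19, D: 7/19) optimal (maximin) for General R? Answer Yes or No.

Yes

Against X this mix gives (12/19)·(-3) + (7/19)·(-11) = -113/19.
Against Y this mix gives (12/19)·(-10) + (7/19)·1 = -113/19.
All of General C's active replies (X, Y) yield -113/19, and no column does worse for General R. The mix makes General C indifferent and guarantees -113/19, so it is optimal.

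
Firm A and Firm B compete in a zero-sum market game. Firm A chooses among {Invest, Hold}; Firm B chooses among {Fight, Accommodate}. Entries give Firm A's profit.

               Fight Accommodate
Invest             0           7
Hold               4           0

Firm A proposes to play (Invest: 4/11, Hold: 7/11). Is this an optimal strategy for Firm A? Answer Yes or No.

Against Fight this mix gives (4/11)·0 + (7/11)·4 = 28/11.
Against Accommodate this mix gives (4/11)·7 + (7/11)·0 = 28/11.
All of Firm B's active replies (Fight, Accommodate) yield 28/11, and no column does worse for Firm A. The mix makes Firm B indifferent and guarantees 28/11, so it is optimal.

Yes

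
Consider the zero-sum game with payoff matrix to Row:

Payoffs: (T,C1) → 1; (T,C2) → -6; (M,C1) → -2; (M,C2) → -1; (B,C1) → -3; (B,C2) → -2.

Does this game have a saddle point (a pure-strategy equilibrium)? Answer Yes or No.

No

Row minima: T → -6, M → -2, B → -3; maximin = -2.
Column maxima: C1 → 1, C2 → -1; minimax = -1.
-2 ≠ -1, so no pure-strategy equilibrium exists.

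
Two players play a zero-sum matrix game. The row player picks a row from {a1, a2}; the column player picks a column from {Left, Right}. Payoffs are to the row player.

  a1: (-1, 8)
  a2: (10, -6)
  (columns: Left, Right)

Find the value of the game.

Row minima: a1 → -1, a2 → -6; maximin = -1.
Column maxima: Left → 10, Right → 8; minimax = 8.
-1 ≠ 8, so there is no saddle point; optimal play is mixed.
Let the row player play a1 with probability p. Expected payoff against Left: (-1)p + 10(1−p) = −11p + 10; against Right: 8p + (-6)(1−p) = 14p − 6.
Setting these equal: −11p + 10 = 14p − 6 ⇒ −25p = -16 ⇒ p = 16/25, and the value is (-11)·(16/25) + 10 = 74/25.
For the column player: with q = P(Left), equating a1's and a2's payoffs gives −9q + 8 = 16q − 6 ⇒ q = 14/25.

74/25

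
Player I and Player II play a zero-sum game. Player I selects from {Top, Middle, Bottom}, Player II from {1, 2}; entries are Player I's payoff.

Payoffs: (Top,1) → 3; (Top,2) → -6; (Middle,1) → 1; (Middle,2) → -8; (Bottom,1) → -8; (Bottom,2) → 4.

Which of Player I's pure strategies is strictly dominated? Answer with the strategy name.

Top gives a strictly higher payoff than Middle against every column: 3 > 1, -6 > -8.
So Middle is strictly dominated and Player I never plays it.

Middle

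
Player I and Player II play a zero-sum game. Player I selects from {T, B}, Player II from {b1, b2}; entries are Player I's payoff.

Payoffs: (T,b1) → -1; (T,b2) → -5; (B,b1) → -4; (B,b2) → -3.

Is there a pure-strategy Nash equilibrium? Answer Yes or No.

Row minima: T → -5, B → -4; maximin = -4.
Column maxima: b1 → -1, b2 → -3; minimax = -3.
-4 ≠ -3, so no pure-strategy equilibrium exists.

No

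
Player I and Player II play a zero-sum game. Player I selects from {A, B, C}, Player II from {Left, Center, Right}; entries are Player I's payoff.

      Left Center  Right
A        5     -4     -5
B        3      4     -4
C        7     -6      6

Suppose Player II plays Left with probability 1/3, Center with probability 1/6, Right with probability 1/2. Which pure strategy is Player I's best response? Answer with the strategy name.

C

Expected payoff of A: (1/3)·5 + (1/6)·(-4) + (1/2)·(-5) = -3/2.
Expected payoff of B: (1/3)·3 + (1/6)·4 + (1/2)·(-4) = -1/3.
Expected payoff of C: (1/3)·7 + (1/6)·(-6) + (1/2)·6 = 13/3.
The largest is 13/3, so Player I's best response is C.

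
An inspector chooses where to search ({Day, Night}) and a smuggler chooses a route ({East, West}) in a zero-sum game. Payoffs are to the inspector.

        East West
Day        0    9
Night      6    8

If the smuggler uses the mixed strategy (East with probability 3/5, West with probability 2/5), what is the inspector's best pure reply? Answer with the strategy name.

Expected payoff of Day: (3/5)·0 + (2/5)·9 = 18/5.
Expected payoff of Night: (3/5)·6 + (2/5)·8 = 34/5.
The largest is 34/5, so the inspector's best response is Night.

Night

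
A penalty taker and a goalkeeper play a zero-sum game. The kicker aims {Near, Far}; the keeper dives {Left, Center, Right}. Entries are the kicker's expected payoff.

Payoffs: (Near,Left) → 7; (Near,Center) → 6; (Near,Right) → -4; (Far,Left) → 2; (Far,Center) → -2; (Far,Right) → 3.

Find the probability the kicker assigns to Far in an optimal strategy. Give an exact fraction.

Row minima: Near → -4, Far → -2; maximin = -2.
Column maxima: Left → 7, Center → 6, Right → 3; minimax = 3.
-2 ≠ 3, so there is no saddle point; optimal play is mixed.
Left is strictly dominated by Center (it gives the kicker strictly more in every row), so the keeper never plays it.
On the remaining 2×2 (Near, Far vs Center, Right):
Let the kicker play Near with probability p. Expected payoff against Center: 6p + (-2)(1−p) = 8p − 2; against Right: (-4)p + 3(1−p) = −7p + 3.
Setting these equal: 8p − 2 = −7p + 3 ⇒ 15p = 5 ⇒ p = 1/3, and the value is (8)·(1/3) − 2 = 2/3.
For the keeper: with q = P(Center), equating Near's and Far's payoffs gives 10q − 4 = −5q + 3 ⇒ q = 7/15.

2/3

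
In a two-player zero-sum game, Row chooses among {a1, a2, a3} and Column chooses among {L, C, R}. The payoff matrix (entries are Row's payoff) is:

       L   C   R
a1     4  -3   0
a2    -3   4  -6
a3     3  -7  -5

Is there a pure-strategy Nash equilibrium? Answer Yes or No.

No

Row minima: a1 → -3, a2 → -6, a3 → -7; maximin = -3.
Column maxima: L → 4, C → 4, R → 0; minimax = 0.
-3 ≠ 0, so no pure-strategy equilibrium exists.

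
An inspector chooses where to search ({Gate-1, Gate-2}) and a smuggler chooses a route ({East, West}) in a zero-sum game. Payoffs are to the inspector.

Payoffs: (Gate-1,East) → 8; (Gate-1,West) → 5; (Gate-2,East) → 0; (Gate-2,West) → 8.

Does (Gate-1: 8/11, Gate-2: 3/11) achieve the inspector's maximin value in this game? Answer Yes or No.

Against East this mix gives (8/11)·8 + (3/11)·0 = 64/11.
Against West this mix gives (8/11)·5 + (3/11)·8 = 64/11.
All of the smuggler's active replies (East, West) yield 64/11, and no column does worse for the inspector. The mix makes the smuggler indifferent and guarantees 64/11, so it is optimal.

Yes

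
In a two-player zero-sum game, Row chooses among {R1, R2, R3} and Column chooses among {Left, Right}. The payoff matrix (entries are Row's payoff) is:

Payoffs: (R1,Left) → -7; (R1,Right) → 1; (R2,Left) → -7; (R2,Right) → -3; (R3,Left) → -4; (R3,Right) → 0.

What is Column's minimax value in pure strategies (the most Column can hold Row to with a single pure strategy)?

Column maxima: Left → -4, Right → 1.
The smallest of these is -4.

-4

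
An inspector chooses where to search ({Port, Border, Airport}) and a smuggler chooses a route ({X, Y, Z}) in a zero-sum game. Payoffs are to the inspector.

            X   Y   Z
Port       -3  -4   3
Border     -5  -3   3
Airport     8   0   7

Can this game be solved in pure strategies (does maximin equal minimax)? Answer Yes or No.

Yes

Row minima: Port → -4, Border → -5, Airport → 0; maximin = 0.
Column maxima: X → 8, Y → 0, Z → 7; minimax = 0.
maximin = minimax = 0, so a saddle point exists.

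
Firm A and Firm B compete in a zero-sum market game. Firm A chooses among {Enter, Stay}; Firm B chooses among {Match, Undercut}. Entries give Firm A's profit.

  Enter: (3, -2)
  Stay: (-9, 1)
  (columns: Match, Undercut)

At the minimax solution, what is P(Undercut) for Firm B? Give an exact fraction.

4/5

Row minima: Enter → -2, Stay → -9; maximin = -2.
Column maxima: Match → 3, Undercut → 1; minimax = 1.
-2 ≠ 1, so there is no saddle point; optimal play is mixed.
Let Firm A play Enter with probability p. Expected payoff against Match: 3p + (-9)(1−p) = 12p − 9; against Undercut: (-2)p + 1(1−p) = −3p + 1.
Setting these equal: 12p − 9 = −3p + 1 ⇒ 15p = 10 ⇒ p = 2/3, and the value is (12)·(2/3) − 9 = -1.
For Firm B: with q = P(Match), equating Enter's and Stay's payoffs gives 5q − 2 = −10q + 1 ⇒ q = 1/5.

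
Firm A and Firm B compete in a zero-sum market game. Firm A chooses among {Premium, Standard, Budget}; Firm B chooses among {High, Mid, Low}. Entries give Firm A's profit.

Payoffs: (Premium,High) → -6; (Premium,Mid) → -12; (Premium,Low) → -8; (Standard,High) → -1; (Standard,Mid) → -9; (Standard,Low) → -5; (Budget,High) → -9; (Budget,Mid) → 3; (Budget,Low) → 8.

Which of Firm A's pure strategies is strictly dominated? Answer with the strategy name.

Premium

Standard gives a strictly higher payoff than Premium against every column: -1 > -6, -9 > -12, -5 > -8.
So Premium is strictly dominated and Firm A never plays it.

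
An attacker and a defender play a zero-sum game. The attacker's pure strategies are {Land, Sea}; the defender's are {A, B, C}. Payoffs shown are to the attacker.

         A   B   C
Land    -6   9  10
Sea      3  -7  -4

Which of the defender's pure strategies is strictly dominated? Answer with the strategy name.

C

B holds the attacker's payoff strictly below C in every row: 9 < 10, -7 < -4.
So C is strictly dominated for the defender.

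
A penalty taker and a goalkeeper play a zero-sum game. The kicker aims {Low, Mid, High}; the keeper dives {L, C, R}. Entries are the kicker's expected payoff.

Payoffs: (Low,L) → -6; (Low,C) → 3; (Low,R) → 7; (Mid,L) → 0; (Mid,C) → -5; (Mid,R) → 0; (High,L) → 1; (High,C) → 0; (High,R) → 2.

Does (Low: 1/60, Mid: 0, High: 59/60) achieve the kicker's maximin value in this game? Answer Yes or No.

Against L this mix gives (1/60)·(-6) + (59/60)·1 = 53/60.
Against C this mix gives (1/60)·3 + (59/60)·0 = 1/20.
Against R this mix gives (1/60)·7 + (59/60)·2 = 25/12.
The keeper will play C, holding the kicker to 1/20. Shifting weight toward the row that does better against C would raise this floor (the equalizing mix achieves 3/10 against both C and L), so the proposed strategy is not optimal.

No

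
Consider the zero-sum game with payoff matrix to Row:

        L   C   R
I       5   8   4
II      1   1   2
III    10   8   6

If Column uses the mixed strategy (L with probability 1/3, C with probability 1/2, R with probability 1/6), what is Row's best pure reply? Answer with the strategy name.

Expected payoff of I: (1/3)·5 + (1/2)·8 + (1/6)·4 = 19/3.
Expected payoff of II: (1/3)·1 + (1/2)·1 + (1/6)·2 = 7/6.
Expected payoff of III: (1/3)·10 + (1/2)·8 + (1/6)·6 = 25/3.
The largest is 25/3, so Row's best response is III.

III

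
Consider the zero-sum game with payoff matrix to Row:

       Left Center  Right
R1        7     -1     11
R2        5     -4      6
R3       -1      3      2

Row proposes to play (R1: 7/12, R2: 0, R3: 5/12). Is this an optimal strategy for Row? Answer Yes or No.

Against Left this mix gives (7/12)·7 + (5/12)·(-1) = 11/3.
Against Center this mix gives (7/12)·(-1) + (5/12)·3 = 2/3.
Against Right this mix gives (7/12)·11 + (5/12)·2 = 29/4.
Column will play Center, holding Row to 2/3. Shifting weight toward the row that does better against Center would raise this floor (the equalizing mix achieves 5/3 against both Center and Left), so the proposed strategy is not optimal.

No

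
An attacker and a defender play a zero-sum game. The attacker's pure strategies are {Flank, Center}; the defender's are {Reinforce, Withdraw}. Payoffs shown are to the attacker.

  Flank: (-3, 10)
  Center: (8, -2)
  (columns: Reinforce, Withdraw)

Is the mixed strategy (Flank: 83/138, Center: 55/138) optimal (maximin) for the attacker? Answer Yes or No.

No

Against Reinforce this mix gives (83/138)·(-3) + (55/138)·8 = 191/138.
Against Withdraw this mix gives (83/138)·10 + (55/138)·(-2) = 120/23.
The defender will play Reinforce, holding the attacker to 191/138. Shifting weight toward the row that does better against Reinforce would raise this floor (the equalizing mix achieves 74/23 against both Reinforce and Withdraw), so the proposed strategy is not optimal.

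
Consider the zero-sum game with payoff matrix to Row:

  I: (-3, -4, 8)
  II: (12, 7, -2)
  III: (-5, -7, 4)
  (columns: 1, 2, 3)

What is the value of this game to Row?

16/7

Row minima: I → -4, II → -2, III → -7; maximin = -2.
Column maxima: 1 → 12, 2 → 7, 3 → 8; minimax = 7.
-2 ≠ 7, so there is no saddle point; optimal play is mixed.
III is strictly dominated by I, so Row never plays it.
1 is strictly dominated by 2 (it gives Row strictly more in every row), so Column never plays it.
On the remaining 2×2 (I, II vs 2, 3):
Let Row play I with probability p. Expected payoff against 2: (-4)p + 7(1−p) = −11p + 7; against 3: 8p + (-2)(1−p) = 10p − 2.
Setting these equal: −11p + 7 = 10p − 2 ⇒ −21p = -9 ⇒ p = 3/7, and the value is (-11)·(3/7) + 7 = 16/7.
For Column: with q = P(2), equating I's and II's payoffs gives −12q + 8 = 9q − 2 ⇒ q = 10/21.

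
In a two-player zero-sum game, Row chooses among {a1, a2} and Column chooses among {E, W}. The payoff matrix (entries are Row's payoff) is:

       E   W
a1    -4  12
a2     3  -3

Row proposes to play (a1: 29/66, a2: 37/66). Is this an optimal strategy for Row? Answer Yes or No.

No

Against E this mix gives (29/66)·(-4) + (37/66)·3 = -5/66.
Against W this mix gives (29/66)·12 + (37/66)·(-3) = 79/22.
Column will play E, holding Row to -5/66. Shifting weight toward the row that does better against E would raise this floor (the equalizing mix achieves 12/11 against both E and W), so the proposed strategy is not optimal.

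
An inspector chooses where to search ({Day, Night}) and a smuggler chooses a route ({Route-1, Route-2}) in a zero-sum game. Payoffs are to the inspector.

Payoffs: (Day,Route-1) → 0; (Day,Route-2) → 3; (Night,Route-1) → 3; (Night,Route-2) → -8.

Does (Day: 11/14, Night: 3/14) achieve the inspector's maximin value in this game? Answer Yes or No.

Against Route-1 this mix gives (11/14)·0 + (3/14)·3 = 9/14.
Against Route-2 this mix gives (11/14)·3 + (3/14)·(-8) = 9/14.
All of the smuggler's active replies (Route-1, Route-2) yield 9/14, and no column does worse for the inspector. The mix makes the smuggler indifferent and guarantees 9/14, so it is optimal.

Yes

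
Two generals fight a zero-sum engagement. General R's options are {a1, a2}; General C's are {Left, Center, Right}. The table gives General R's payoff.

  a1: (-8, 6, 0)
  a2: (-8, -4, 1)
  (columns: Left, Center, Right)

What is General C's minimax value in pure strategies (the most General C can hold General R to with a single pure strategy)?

-8

Column maxima: Left → -8, Center → 6, Right → 1.
The smallest of these is -8.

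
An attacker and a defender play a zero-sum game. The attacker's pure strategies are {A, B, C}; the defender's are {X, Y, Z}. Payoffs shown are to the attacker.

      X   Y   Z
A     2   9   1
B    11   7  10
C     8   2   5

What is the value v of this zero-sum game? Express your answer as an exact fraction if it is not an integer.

83/11

Row minima: A → 1, B → 7, C → 2; maximin = 7.
Column maxima: X → 11, Y → 9, Z → 10; minimax = 9.
7 ≠ 9, so there is no saddle point; optimal play is mixed.
C is strictly dominated by B, so the attacker never plays it.
X is strictly dominated by Z (it gives the attacker strictly more in every row), so the defender never plays it.
On the remaining 2×2 (A, B vs Y, Z):
Let the attacker play A with probability p. Expected payoff against Y: 9p + 7(1−p) = 2p + 7; against Z: 1p + 10(1−p) = −9p + 10.
Setting these equal: 2p + 7 = −9p + 10 ⇒ 11p = 3 ⇒ p = 3/11, and the value is (2)·(3/11) + 7 = 83/11.
For the defender: with q = P(Y), equating A's and B's payoffs gives 8q + 1 = −3q + 10 ⇒ q = 9/11.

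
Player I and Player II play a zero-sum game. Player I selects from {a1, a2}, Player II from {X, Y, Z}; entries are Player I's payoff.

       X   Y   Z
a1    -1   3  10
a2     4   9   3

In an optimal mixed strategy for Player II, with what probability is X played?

7/12

Row minima: a1 → -1, a2 → 3; maximin = 3.
Column maxima: X → 4, Y → 9, Z → 10; minimax = 4.
3 ≠ 4, so there is no saddle point; optimal play is mixed.
Y is strictly dominated by X (it gives Player I strictly more in every row), so Player II never plays it.
On the remaining 2×2 (a1, a2 vs X, Z):
Let Player I play a1 with probability p. Expected payoff against X: (-1)p + 4(1−p) = −5p + 4; against Z: 10p + 3(1−p) = 7p + 3.
Setting these equal: −5p + 4 = 7p + 3 ⇒ −12p = -1 ⇒ p = 1/12, and the value is (-5)·(1/12) + 4 = 43/12.
For Player II: with q = P(X), equating a1's and a2's payoffs gives −11q + 10 = q + 3 ⇒ q = 7/12.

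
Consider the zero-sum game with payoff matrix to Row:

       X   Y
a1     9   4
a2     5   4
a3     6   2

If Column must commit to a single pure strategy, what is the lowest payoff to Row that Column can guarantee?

Column maxima: X → 9, Y → 4.
The smallest of these is 4.

4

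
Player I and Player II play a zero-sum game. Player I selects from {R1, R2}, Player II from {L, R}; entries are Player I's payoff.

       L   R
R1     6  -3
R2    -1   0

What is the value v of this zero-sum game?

-3/10

Row minima: R1 → -3, R2 → -1; maximin = -1.
Column maxima: L → 6, R → 0; minimax = 0.
-1 ≠ 0, so there is no saddle point; optimal play is mixed.
Let Player I play R1 with probability p. Expected payoff against L: 6p + (-1)(1−p) = 7p − 1; against R: (-3)p + 0(1−p) = −3p.
Setting these equal: 7p − 1 = −3p ⇒ 10p = 1 ⇒ p = 1/10, and the value is (7)·(1/10) − 1 = -3/10.
For Player II: with q = P(L), equating R1's and R2's payoffs gives 9q − 3 = −q ⇒ q = 3/10.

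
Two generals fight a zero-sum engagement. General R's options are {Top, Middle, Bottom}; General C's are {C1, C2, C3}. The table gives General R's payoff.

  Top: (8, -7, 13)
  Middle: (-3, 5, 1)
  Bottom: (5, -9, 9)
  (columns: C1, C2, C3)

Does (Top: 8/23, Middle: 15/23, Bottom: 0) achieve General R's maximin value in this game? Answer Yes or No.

Yes

Against C1 this mix gives (8/23)·8 + (15/23)·(-3) = 19/23.
Against C2 this mix gives (8/23)·(-7) + (15/23)·5 = 19/23.
Against C3 this mix gives (8/23)·13 + (15/23)·1 = 119/23.
All of General C's active replies (C1, C2) yield 19/23, and no column does worse for General R. The mix makes General C indifferent and guarantees 19/23, so it is optimal.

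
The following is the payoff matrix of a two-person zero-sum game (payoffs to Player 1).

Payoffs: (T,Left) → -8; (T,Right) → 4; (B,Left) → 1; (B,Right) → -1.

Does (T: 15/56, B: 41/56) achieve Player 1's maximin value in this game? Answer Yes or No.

No

Against Left this mix gives (15/56)·(-8) + (41/56)·1 = -79/56.
Against Right this mix gives (15/56)·4 + (41/56)·(-1) = 19/56.
Player 2 will play Left, holding Player 1 to -79/56. Shifting weight toward the row that does better against Left would raise this floor (the equalizing mix achieves -2/7 against both Left and Right), so the proposed strategy is not optimal.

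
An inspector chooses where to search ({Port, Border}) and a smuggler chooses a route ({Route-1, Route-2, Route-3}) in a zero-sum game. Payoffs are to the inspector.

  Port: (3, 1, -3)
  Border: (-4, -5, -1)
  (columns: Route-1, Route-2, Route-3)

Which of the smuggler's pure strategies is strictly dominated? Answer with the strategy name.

Route-2 holds the inspector's payoff strictly below Route-1 in every row: 1 < 3, -5 < -4.
So Route-1 is strictly dominated for the smuggler.

Route-1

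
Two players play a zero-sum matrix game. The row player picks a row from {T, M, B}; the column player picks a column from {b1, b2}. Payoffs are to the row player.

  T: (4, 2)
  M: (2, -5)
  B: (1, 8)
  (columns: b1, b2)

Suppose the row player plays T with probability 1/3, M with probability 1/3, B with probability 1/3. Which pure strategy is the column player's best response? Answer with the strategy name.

b2

If the column player plays b1, the row player's expected payoff is (1/3)·4 + (1/3)·2 + (1/3)·1 = 7/3.
If the column player plays b2, the row player's expected payoff is (1/3)·2 + (1/3)·(-5) + (1/3)·8 = 5/3.
The column player minimizes the row player's payoff; the smallest is 5/3, so the best response is b2.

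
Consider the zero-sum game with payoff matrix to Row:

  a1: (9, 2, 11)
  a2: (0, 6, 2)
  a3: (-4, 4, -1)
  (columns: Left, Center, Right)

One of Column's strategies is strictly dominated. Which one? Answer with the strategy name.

Left holds Row's payoff strictly below Right in every row: 9 < 11, 0 < 2, -4 < -1.
So Right is strictly dominated for Column.

Right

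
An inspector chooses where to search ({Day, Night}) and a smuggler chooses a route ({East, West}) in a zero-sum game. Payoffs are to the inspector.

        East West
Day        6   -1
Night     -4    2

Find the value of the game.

Row minima: Day → -1, Night → -4; maximin = -1.
Column maxima: East → 6, West → 2; minimax = 2.
-1 ≠ 2, so there is no saddle point; optimal play is mixed.
Let the inspector play Day with probability p. Expected payoff against East: 6p + (-4)(1−p) = 10p − 4; against West: (-1)p + 2(1−p) = −3p + 2.
Setting these equal: 10p − 4 = −3p + 2 ⇒ 13p = 6 ⇒ p = 6/13, and the value is (10)·(6/13) − 4 = 8/13.
For the smuggler: with q = P(East), equating Day's and Night's payoffs gives 7q − 1 = −6q + 2 ⇒ q = 3/13.

8/13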